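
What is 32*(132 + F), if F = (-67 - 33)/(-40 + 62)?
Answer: 44864/11 ≈ 4078.5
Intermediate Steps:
F = -50/11 (F = -100/22 = -100*1/22 = -50/11 ≈ -4.5455)
32*(132 + F) = 32*(132 - 50/11) = 32*(1402/11) = 44864/11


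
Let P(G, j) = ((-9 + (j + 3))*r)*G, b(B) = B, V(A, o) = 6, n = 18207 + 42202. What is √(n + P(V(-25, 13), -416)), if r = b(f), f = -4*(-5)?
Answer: √9769 ≈ 98.838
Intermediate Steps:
n = 60409
f = 20
r = 20
P(G, j) = G*(-120 + 20*j) (P(G, j) = ((-9 + (j + 3))*20)*G = ((-9 + (3 + j))*20)*G = ((-6 + j)*20)*G = (-120 + 20*j)*G = G*(-120 + 20*j))
√(n + P(V(-25, 13), -416)) = √(60409 + 20*6*(-6 - 416)) = √(60409 + 20*6*(-422)) = √(60409 - 50640) = √9769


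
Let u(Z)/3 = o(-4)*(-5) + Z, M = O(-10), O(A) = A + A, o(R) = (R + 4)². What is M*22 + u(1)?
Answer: -437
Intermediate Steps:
o(R) = (4 + R)²
O(A) = 2*A
M = -20 (M = 2*(-10) = -20)
u(Z) = 3*Z (u(Z) = 3*((4 - 4)²*(-5) + Z) = 3*(0²*(-5) + Z) = 3*(0*(-5) + Z) = 3*(0 + Z) = 3*Z)
M*22 + u(1) = -20*22 + 3*1 = -440 + 3 = -437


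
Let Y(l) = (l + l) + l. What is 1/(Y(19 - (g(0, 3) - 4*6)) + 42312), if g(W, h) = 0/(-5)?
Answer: 1/42441 ≈ 2.3562e-5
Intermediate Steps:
g(W, h) = 0 (g(W, h) = 0*(-1/5) = 0)
Y(l) = 3*l (Y(l) = 2*l + l = 3*l)
1/(Y(19 - (g(0, 3) - 4*6)) + 42312) = 1/(3*(19 - (0 - 4*6)) + 42312) = 1/(3*(19 - (0 - 24)) + 42312) = 1/(3*(19 - 1*(-24)) + 42312) = 1/(3*(19 + 24) + 42312) = 1/(3*43 + 42312) = 1/(129 + 42312) = 1/42441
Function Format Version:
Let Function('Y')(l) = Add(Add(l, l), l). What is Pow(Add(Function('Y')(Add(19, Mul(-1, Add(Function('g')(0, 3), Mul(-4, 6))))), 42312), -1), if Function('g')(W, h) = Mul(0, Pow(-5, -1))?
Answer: Rational(1, 42441) ≈ 2.3562e-5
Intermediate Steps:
Function('g')(W, h) = 0 (Function('g')(W, h) = Mul(0, Rational(-1, 5)) = 0)
Function('Y')(l) = Mul(3, l) (Function('Y')(l) = Add(Mul(2, l), l) = Mul(3, l))
Pow(Add(Function('Y')(Add(19, Mul(-1, Add(Function('g')(0, 3), Mul(-4, 6))))), 42312), -1) = Pow(Add(Mul(3, Add(19, Mul(-1, Add(0, Mul(-4, 6))))), 42312), -1) = Pow(Add(Mul(3, Add(19, Mul(-1, Add(0, -24)))), 42312), -1) = Pow(Add(Mul(3, Add(19, Mul(-1, -24))), 42312), -1) = Pow(Add(Mul(3, Add(19, 24)), 42312), -1) = Pow(Add(Mul(3, 43), 42312), -1) = Pow(Add(129, 42312), -1) = Pow(42441, -1) = Rational(1, 42441)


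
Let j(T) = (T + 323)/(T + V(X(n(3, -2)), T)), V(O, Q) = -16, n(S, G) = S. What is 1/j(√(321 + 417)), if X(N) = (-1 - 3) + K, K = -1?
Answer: -5906/103591 + 1017*√82/103591 ≈ 0.031888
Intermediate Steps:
X(N) = -5 (X(N) = (-1 - 3) - 1 = -4 - 1 = -5)
j(T) = (323 + T)/(-16 + T) (j(T) = (T + 323)/(T - 16) = (323 + T)/(-16 + T))
1/j(√(321 + 417)) = 1/((323 + √(321 + 417))/(-16 + √(321 + 417))) = 1/((323 + √738)/(-16 + √738)) = 1/((323 + 3*√82)/(-16 + 3*√82)) = (-16 + 3*√82)/(323 + 3*√82)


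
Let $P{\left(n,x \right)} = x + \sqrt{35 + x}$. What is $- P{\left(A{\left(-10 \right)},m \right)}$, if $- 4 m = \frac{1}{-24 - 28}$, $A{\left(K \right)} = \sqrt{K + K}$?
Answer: $- \frac{1}{208} - \frac{3 \sqrt{10517}}{52} \approx -5.9213$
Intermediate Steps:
$A{\left(K \right)} = \sqrt{2} \sqrt{K}$ ($A{\left(K \right)} = \sqrt{2 K} = \sqrt{2} \sqrt{K}$)
$m = \frac{1}{208}$ ($m = - \frac{1}{4 \left(-24 - 28\right)} = - \frac{1}{4 \left(-52\right)} = \left(- \frac{1}{4}\right) \left(- \frac{1}{52}\right) = \frac{1}{208} \approx 0.0048077$)
$- P{\left(A{\left(-10 \right)},m \right)} = - (\frac{1}{208} + \sqrt{35 + \frac{1}{208}}) = - (\frac{1}{208} + \sqrt{\frac{7281}{208}}) = - (\frac{1}{208} + \frac{3 \sqrt{10517}}{52}) = - \frac{1}{208} - \frac{3 \sqrt{10517}}{52}$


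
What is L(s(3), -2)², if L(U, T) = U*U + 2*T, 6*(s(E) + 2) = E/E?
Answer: 529/1296 ≈ 0.40818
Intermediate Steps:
s(E) = -11/6 (s(E) = -2 + (E/E)/6 = -2 + (⅙)*1 = -2 + ⅙ = -11/6)
L(U, T) = U² + 2*T
L(s(3), -2)² = ((-11/6)² + 2*(-2))² = (121/36 - 4)² = (-23/36)² = 529/1296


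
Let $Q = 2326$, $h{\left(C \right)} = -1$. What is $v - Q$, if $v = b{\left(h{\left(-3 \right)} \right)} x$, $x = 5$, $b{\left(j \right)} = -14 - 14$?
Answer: $-2466$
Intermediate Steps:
$b{\left(j \right)} = -28$ ($b{\left(j \right)} = -14 - 14 = -28$)
$v = -140$ ($v = \left(-28\right) 5 = -140$)
$v - Q = -140 - 2326 = -2466$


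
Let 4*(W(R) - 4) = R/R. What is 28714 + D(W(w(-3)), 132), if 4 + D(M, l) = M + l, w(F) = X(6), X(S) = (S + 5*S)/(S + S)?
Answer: 115385/4 ≈ 28846.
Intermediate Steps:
X(S) = 3 (X(S) = (6*S)/((2*S)) = (6*S)*(1/(2*S)) = 3)
w(F) = 3
W(R) = 17/4 (W(R) = 4 + (R/R)/4 = 4 + (¼)*1 = 4 + ¼ = 17/4)
D(M, l) = -4 + M + l (D(M, l) = -4 + (M + l) = -4 + M + l)
28714 + D(W(w(-3)), 132) = 28714 + (-4 + 17/4 + 132) = 28714 + 529/4 = 115385/4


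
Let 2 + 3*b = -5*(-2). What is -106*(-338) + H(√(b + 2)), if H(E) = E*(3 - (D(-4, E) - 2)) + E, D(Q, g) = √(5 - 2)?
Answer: 35828 - √14 + 2*√42 ≈ 35837.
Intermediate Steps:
b = 8/3 (b = -⅔ + (-5*(-2))/3 = -⅔ + (⅓)*10 = -⅔ + 10/3 = 8/3 ≈ 2.6667)
D(Q, g) = √3
H(E) = E + E*(5 - √3) (H(E) = E*(3 - (√3 - 2)) + E = E*(3 - (-2 + √3)) + E = E*(3 + (2 - √3)) + E = E*(5 - √3) + E = E + E*(5 - √3))
-106*(-338) + H(√(b + 2)) = -106*(-338) + √(8/3 + 2)*(6 - √3) = 35828 + √(14/3)*(6 - √3) = 35828 + (√42/3)*(6 - √3) = 35828 + √42*(6 - √3)/3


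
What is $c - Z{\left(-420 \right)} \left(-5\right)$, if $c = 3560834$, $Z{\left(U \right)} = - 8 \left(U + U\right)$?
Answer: $3594434$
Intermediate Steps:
$Z{\left(U \right)} = - 16 U$ ($Z{\left(U \right)} = - 8 \cdot 2 U = - 16 U$)
$c - Z{\left(-420 \right)} \left(-5\right) = 3560834 - \left(-16\right) \left(-420\right) \left(-5\right) = 3560834 - 6720 \left(-5\right) = 3560834 - -33600 = 3560834 + 33600 = 3594434$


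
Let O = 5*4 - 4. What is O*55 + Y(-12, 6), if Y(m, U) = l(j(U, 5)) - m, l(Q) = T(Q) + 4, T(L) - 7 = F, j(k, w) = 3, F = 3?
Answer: 906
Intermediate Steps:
T(L) = 10 (T(L) = 7 + 3 = 10)
O = 16 (O = 20 - 4 = 16)
l(Q) = 14 (l(Q) = 10 + 4 = 14)
Y(m, U) = 14 - m
O*55 + Y(-12, 6) = 16*55 + (14 - 1*(-12)) = 880 + (14 + 12) = 880 + 26 = 906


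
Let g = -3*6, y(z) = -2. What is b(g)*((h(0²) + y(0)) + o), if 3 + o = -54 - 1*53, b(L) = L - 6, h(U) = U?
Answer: 2688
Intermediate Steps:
g = -18
b(L) = -6 + L
o = -110 (o = -3 + (-54 - 1*53) = -3 + (-54 - 53) = -3 - 107 = -110)
b(g)*((h(0²) + y(0)) + o) = (-6 - 18)*((0² - 2) - 110) = -24*((0 - 2) - 110) = -24*(-2 - 110) = -24*(-112) = 2688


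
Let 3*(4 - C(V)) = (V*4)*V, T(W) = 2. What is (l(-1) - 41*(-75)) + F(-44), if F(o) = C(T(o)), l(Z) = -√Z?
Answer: 9221/3 - I ≈ 3073.7 - 1.0*I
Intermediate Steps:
C(V) = 4 - 4*V²/3 (C(V) = 4 - V*4*V/3 = 4 - 4*V*V/3 = 4 - 4*V²/3)
F(o) = -4/3 (F(o) = 4 - 4/3*2² = 4 - 4/3*4 = 4 - 16/3 = -4/3)
(l(-1) - 41*(-75)) + F(-44) = (-√(-1) - 41*(-75)) - 4/3 = (-I + 3075) - 4/3 = (3075 - I) - 4/3 = 9221/3 - I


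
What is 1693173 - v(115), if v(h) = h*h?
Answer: 1679948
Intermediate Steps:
v(h) = h²
1693173 - v(115) = 1693173 - 1*115² = 1693173 - 1*13225 = 1693173 - 13225 = 1679948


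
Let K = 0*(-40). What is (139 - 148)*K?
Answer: 0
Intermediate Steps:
K = 0
(139 - 148)*K = (139 - 148)*0 = -9*0 = 0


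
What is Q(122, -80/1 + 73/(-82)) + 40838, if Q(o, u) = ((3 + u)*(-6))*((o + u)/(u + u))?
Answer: 2460826833/60434 ≈ 40719.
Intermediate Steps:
Q(o, u) = (-18 - 6*u)*(o + u)/(2*u) (Q(o, u) = (-18 - 6*u)*((o + u)/((2*u))) = (-18 - 6*u)*((o + u)*(1/(2*u))) = (-18 - 6*u)*((o + u)/(2*u)) = (-18 - 6*u)*(o + u)/(2*u))
Q(122, -80/1 + 73/(-82)) + 40838 = 3*(-3*122 - (-80/1 + 73/(-82))*(3 + 122 + (-80/1 + 73/(-82))))/(-80/1 + 73/(-82)) + 40838 = 3*(-366 - (-80*1 + 73*(-1/82))*(3 + 122 + (-80*1 + 73*(-1/82))))/(-80*1 + 73*(-1/82)) + 40838 = 3*(-366 - (-80 - 73/82)*(3 + 122 + (-80 - 73/82)))/(-80 - 73/82) + 40838 = 3*(-366 - 1*(-6633/82)*(3 + 122 - 6633/82))/(-6633/82) + 40838 = 3*(-82/6633)*(-366 - 1*(-6633/82)*3617/82) + 40838 = 3*(-82/6633)*(-366 + 23991561/6724) + 40838 = 3*(-82/6633)*(21530577/6724) + 40838 = -7176859/60434 + 40838 = 2460826833/60434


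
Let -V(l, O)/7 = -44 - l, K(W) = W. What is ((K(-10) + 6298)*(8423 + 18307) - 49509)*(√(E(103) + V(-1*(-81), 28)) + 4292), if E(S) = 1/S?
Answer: 721179313452 + 504086193*√1031442/103 ≈ 7.2615e+11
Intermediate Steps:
V(l, O) = 308 + 7*l (V(l, O) = -7*(-44 - l) = 308 + 7*l)
((K(-10) + 6298)*(8423 + 18307) - 49509)*(√(E(103) + V(-1*(-81), 28)) + 4292) = ((-10 + 6298)*(8423 + 18307) - 49509)*(√(1/103 + (308 + 7*(-1*(-81)))) + 4292) = (6288*26730 - 49509)*(√(1/103 + (308 + 7*81)) + 4292) = (168078240 - 49509)*(√(1/103 + (308 + 567)) + 4292) = 168028731*(√(1/103 + 875) + 4292) = 168028731*(√(90126/103) + 4292) = 168028731*(3*√1031442/103 + 4292) = 168028731*(4292 + 3*√1031442/103) = 721179313452 + 504086193*√1031442/103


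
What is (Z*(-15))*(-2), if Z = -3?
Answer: -90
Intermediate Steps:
(Z*(-15))*(-2) = -3*(-15)*(-2) = 45*(-2) = -90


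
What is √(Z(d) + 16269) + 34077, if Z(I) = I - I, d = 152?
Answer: 34077 + √16269 ≈ 34205.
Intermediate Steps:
Z(I) = 0
√(Z(d) + 16269) + 34077 = √(0 + 16269) + 34077 = √16269 + 34077 = 34077 + √16269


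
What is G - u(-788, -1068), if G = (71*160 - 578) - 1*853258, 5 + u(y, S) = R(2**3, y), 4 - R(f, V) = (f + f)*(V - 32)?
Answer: -855595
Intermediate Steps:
R(f, V) = 4 - 2*f*(-32 + V) (R(f, V) = 4 - (f + f)*(V - 32) = 4 - 2*f*(-32 + V))
u(y, S) = 511 - 16*y (u(y, S) = -5 + (4 + 64*2**3 - 2*y*2**3) = -5 + (4 + 64*8 - 2*y*8) = -5 + (4 + 512 - 16*y) = -5 + (516 - 16*y) = 511 - 16*y)
G = -842476 (G = (11360 - 578) - 853258 = 10782 - 853258 = -842476)
G - u(-788, -1068) = -842476 - (511 - 16*(-788)) = -842476 - (511 + 12608) = -842476 - 1*13119 = -842476 - 13119 = -855595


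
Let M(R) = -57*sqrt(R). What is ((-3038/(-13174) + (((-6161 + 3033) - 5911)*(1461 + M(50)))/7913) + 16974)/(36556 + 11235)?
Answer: 113965552424/355858142203 + 2576115*sqrt(2)/378170183 ≈ 0.32989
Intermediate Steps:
((-3038/(-13174) + (((-6161 + 3033) - 5911)*(1461 + M(50)))/7913) + 16974)/(36556 + 11235) = ((-3038/(-13174) + (((-6161 + 3033) - 5911)*(1461 - 285*sqrt(2)))/7913) + 16974)/(36556 + 11235) = ((-3038*(-1/13174) + ((-3128 - 5911)*(1461 - 285*sqrt(2)))*(1/7913)) + 16974)/47791 = ((217/941 - 9039*(1461 - 285*sqrt(2))*(1/7913)) + 16974)*(1/47791) = ((217/941 + (-13205979 + 2576115*sqrt(2))*(1/7913)) + 16974)*(1/47791) = ((217/941 + (-13205979/7913 + 2576115*sqrt(2)/7913)) + 16974)*(1/47791) = ((-12425109118/7446133 + 2576115*sqrt(2)/7913) + 16974)*(1/47791) = (113965552424/7446133 + 2576115*sqrt(2)/7913)*(1/47791) = 113965552424/355858142203 + 2576115*sqrt(2)/378170183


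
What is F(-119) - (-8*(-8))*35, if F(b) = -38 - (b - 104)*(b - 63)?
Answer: -42864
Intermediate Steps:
F(b) = -38 - (-104 + b)*(-63 + b)
F(-119) - (-8*(-8))*35 = (-6590 - 1*(-119)**2 + 167*(-119)) - (-8*(-8))*35 = (-6590 - 1*14161 - 19873) - 64*35 = (-6590 - 14161 - 19873) - 1*2240 = -40624 - 2240 = -42864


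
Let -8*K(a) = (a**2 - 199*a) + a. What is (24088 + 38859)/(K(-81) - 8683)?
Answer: -503576/92063 ≈ -5.4699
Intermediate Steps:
K(a) = -a**2/8 + 99*a/4 (K(a) = -((a**2 - 199*a) + a)/8 = -(a**2 - 198*a)/8 = -a**2/8 + 99*a/4)
(24088 + 38859)/(K(-81) - 8683) = (24088 + 38859)/((1/8)*(-81)*(198 - 1*(-81)) - 8683) = 62947/((1/8)*(-81)*(198 + 81) - 8683) = 62947/((1/8)*(-81)*279 - 8683) = 62947/(-22599/8 - 8683) = 62947/(-92063/8) = 62947*(-8/92063) = -503576/92063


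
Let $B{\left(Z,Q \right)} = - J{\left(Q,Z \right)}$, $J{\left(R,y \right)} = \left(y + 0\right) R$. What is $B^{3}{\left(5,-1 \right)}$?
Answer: $125$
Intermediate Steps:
$J{\left(R,y \right)} = R y$ ($J{\left(R,y \right)} = y R = R y$)
$B{\left(Z,Q \right)} = - Q Z$
$B^{3}{\left(5,-1 \right)} = \left(\left(-1\right) \left(-1\right) 5\right)^{3} = 5^{3} = 125$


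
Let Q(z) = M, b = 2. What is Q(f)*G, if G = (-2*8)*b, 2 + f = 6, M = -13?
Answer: 416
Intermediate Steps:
f = 4 (f = -2 + 6 = 4)
Q(z) = -13
G = -32 (G = -2*8*2 = -16*2 = -32)
Q(f)*G = -13*(-32) = 416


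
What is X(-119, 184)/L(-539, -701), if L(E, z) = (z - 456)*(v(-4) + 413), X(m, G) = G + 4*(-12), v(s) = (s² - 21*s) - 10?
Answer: -136/581971 ≈ -0.00023369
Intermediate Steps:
v(s) = -10 + s² - 21*s
X(m, G) = -48 + G (X(m, G) = G - 48 = -48 + G)
L(E, z) = -229368 + 503*z (L(E, z) = (z - 456)*((-10 + (-4)² - 21*(-4)) + 413) = (-456 + z)*((-10 + 16 + 84) + 413) = (-456 + z)*(90 + 413) = (-456 + z)*503 = -229368 + 503*z)
X(-119, 184)/L(-539, -701) = (-48 + 184)/(-229368 + 503*(-701)) = 136/(-229368 - 352603) = 136/(-581971) = 136*(-1/581971) = -136/581971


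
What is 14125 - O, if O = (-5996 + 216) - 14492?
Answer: 34397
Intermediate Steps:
O = -20272 (O = -5780 - 14492 = -20272)
14125 - O = 14125 - 1*(-20272) = 14125 + 20272 = 34397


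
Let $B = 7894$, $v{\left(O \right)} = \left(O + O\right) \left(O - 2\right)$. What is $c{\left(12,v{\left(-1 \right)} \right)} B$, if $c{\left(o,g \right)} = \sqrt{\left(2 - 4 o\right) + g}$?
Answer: $15788 i \sqrt{10} \approx 49926.0 i$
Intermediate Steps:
$v{\left(O \right)} = 2 O \left(-2 + O\right)$
$c{\left(o,g \right)} = \sqrt{2 + g - 4 o}$
$c{\left(12,v{\left(-1 \right)} \right)} B = \sqrt{2 + 2 \left(-1\right) \left(-2 - 1\right) - 48} \cdot 7894 = \sqrt{2 + 2 \left(-1\right) \left(-3\right) - 48} \cdot 7894 = \sqrt{2 + 6 - 48} \cdot 7894 = \sqrt{-40} \cdot 7894 = 2 i \sqrt{10} \cdot 7894 = 15788 i \sqrt{10}$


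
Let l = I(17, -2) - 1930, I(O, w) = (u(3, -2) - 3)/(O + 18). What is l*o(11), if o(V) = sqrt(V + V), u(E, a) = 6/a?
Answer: -67556*sqrt(22)/35 ≈ -9053.3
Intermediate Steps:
I(O, w) = -6/(18 + O) (I(O, w) = (6/(-2) - 3)/(O + 18) = (6*(-1/2) - 3)/(18 + O) = (-3 - 3)/(18 + O) = -6/(18 + O))
o(V) = sqrt(2)*sqrt(V) (o(V) = sqrt(2*V) = sqrt(2)*sqrt(V))
l = -67556/35 (l = -6/(18 + 17) - 1930 = -6/35 - 1930 = -67556/35 ≈ -1930.2)
l*o(11) = -67556*sqrt(2)*sqrt(11)/35 = -67556*sqrt(22)/35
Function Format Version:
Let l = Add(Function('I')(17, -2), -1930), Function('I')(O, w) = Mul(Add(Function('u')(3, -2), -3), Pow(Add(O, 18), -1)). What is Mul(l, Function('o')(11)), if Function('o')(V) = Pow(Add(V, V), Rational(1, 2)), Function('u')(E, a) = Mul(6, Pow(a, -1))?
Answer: Mul(Rational(-67556, 35), Pow(22, Rational(1, 2))) ≈ -9053.3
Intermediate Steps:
Function('I')(O, w) = Mul(-6, Pow(Add(18, O), -1)) (Function('I')(O, w) = Mul(Add(Mul(6, Pow(-2, -1)), -3), Pow(Add(O, 18), -1)) = Mul(Add(Mul(6, Rational(-1, 2)), -3), Pow(Add(18, O), -1)) = Mul(Add(-3, -3), Pow(Add(18, O), -1)) = Mul(-6, Pow(Add(18, O), -1)))
Function('o')(V) = Mul(Pow(2, Rational(1, 2)), Pow(V, Rational(1, 2))) (Function('o')(V) = Pow(Mul(2, V), Rational(1, 2)) = Mul(Pow(2, Rational(1, 2)), Pow(V, Rational(1, 2))))
l = Rational(-67556, 35) (l = Add(Mul(-6, Pow(Add(18, 17), -1)), -1930) = Add(Mul(-6, Pow(35, -1)), -1930) = Add(Mul(-6, Rational(1, 35)), -1930) = Add(Rational(-6, 35), -1930) = Rational(-67556, 35) ≈ -1930.2)
Mul(l, Function('o')(11)) = Mul(Rational(-67556, 35), Mul(Pow(2, Rational(1, 2)), Pow(11, Rational(1, 2)))) = Mul(Rational(-67556, 35), Pow(22, Rational(1, 2)))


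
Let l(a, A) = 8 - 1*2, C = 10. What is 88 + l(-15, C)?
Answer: 94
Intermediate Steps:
l(a, A) = 6 (l(a, A) = 8 - 2 = 6)
88 + l(-15, C) = 88 + 6 = 94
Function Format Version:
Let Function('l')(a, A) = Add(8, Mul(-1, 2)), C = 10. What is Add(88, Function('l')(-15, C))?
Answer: 94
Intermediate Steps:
Function('l')(a, A) = 6 (Function('l')(a, A) = Add(8, -2) = 6)
Add(88, Function('l')(-15, C)) = Add(88, 6) = 94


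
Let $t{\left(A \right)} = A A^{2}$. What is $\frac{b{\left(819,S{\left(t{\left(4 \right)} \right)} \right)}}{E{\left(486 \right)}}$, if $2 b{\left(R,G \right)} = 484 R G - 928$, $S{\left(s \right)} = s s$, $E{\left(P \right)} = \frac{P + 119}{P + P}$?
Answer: $\frac{789087624768}{605} \approx 1.3043 \cdot 10^{9}$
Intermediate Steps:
$t{\left(A \right)} = A^{3}$
$E{\left(P \right)} = \frac{119 + P}{2 P}$
$S{\left(s \right)} = s^{2}$
$b{\left(R,G \right)} = -464 + 242 G R$ ($b{\left(R,G \right)} = \frac{484 R G - 928}{2} = \frac{484 G R - 928}{2} = \frac{-928 + 484 G R}{2} = -464 + 242 G R$)
$\frac{b{\left(819,S{\left(t{\left(4 \right)} \right)} \right)}}{E{\left(486 \right)}} = \frac{-464 + 242 \left(4^{3}\right)^{2} \cdot 819}{\frac{1}{2} \cdot \frac{1}{486} \left(119 + 486\right)} = \frac{-464 + 242 \cdot 64^{2} \cdot 819}{\frac{1}{2} \cdot \frac{1}{486} \cdot 605} = \frac{-464 + 242 \cdot 4096 \cdot 819}{\frac{605}{972}} = \left(-464 + 811819008\right) \frac{972}{605} = 811818544 \cdot \frac{972}{605} = \frac{789087624768}{605}$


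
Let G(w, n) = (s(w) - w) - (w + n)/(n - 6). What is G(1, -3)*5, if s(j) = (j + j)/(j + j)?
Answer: -10/9 ≈ -1.1111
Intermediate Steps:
s(j) = 1 (s(j) = (2*j)/((2*j)) = (2*j)*(1/(2*j)) = 1)
G(w, n) = 1 - w - (n + w)/(-6 + n) (G(w, n) = (1 - w) - (w + n)/(n - 6) = (1 - w) - (n + w)/(-6 + n) = 1 - w - (n + w)/(-6 + n))
G(1, -3)*5 = ((-6 + 5*1 - 1*(-3)*1)/(-6 - 3))*5 = ((-6 + 5 + 3)/(-9))*5 = -⅑*2*5 = -2/9*5 = -10/9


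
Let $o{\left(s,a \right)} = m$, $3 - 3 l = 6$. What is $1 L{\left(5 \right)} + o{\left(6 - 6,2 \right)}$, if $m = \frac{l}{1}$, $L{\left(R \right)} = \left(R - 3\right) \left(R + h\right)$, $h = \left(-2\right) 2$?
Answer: $1$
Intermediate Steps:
$l = -1$ ($l = 1 - 2 = -1$)
$h = -4$
$L{\left(R \right)} = \left(-4 + R\right) \left(-3 + R\right)$ ($L{\left(R \right)} = \left(R - 3\right) \left(R - 4\right) = \left(-3 + R\right) \left(-4 + R\right) = \left(-4 + R\right) \left(-3 + R\right)$)
$m = -1$ ($m = - 1^{-1} = \left(-1\right) 1 = -1$)
$o{\left(s,a \right)} = -1$
$1 L{\left(5 \right)} + o{\left(6 - 6,2 \right)} = 1 \left(12 + 5^{2} - 35\right) - 1 = 1 \left(12 + 25 - 35\right) - 1 = 1 \cdot 2 - 1 = 2 - 1 = 1$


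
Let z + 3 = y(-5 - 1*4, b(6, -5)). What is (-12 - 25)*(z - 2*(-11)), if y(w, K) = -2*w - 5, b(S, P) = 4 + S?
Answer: -1184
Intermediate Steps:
y(w, K) = -5 - 2*w
z = 10 (z = -3 + (-5 - 2*(-5 - 1*4)) = -3 + (-5 - 2*(-5 - 4)) = -3 + (-5 - 2*(-9)) = -3 + (-5 + 18) = -3 + 13 = 10)
(-12 - 25)*(z - 2*(-11)) = (-12 - 25)*(10 - 2*(-11)) = -37*(10 + 22) = -37*32 = -1184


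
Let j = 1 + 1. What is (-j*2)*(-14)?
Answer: 56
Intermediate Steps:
j = 2
(-j*2)*(-14) = (-1*2*2)*(-14) = -2*2*(-14) = -4*(-14) = 56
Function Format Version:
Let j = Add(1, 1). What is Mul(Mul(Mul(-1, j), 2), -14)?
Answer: 56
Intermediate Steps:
j = 2
Mul(Mul(Mul(-1, j), 2), -14) = Mul(Mul(Mul(-1, 2), 2), -14) = Mul(Mul(-2, 2), -14) = Mul(-4, -14) = 56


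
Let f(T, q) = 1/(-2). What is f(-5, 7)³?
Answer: -⅛ ≈ -0.12500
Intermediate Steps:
f(T, q) = -½
f(-5, 7)³ = (-½)³ = -⅛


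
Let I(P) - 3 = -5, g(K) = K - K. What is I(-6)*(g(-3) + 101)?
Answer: -202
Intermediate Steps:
g(K) = 0
I(P) = -2 (I(P) = 3 - 5 = -2)
I(-6)*(g(-3) + 101) = -2*(0 + 101) = -2*101 = -202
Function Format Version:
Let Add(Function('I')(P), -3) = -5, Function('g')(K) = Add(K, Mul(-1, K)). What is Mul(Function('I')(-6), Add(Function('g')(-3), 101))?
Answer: -202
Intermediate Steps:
Function('g')(K) = 0
Function('I')(P) = -2 (Function('I')(P) = Add(3, -5) = -2)
Mul(Function('I')(-6), Add(Function('g')(-3), 101)) = Mul(-2, Add(0, 101)) = Mul(-2, 101) = -202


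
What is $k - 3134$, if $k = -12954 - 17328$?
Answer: $-33416$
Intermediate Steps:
$k = -30282$ ($k = -12954 - 17328 = -30282$)
$k - 3134 = -30282 - 3134 = -33416$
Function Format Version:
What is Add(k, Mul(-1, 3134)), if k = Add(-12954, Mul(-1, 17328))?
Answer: -33416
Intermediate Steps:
k = -30282 (k = Add(-12954, -17328) = -30282)
Add(k, Mul(-1, 3134)) = Add(-30282, Mul(-1, 3134)) = Add(-30282, -3134) = -33416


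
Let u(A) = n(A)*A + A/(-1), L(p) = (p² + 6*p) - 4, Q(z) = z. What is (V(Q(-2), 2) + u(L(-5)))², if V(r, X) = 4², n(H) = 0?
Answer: 625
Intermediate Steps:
L(p) = -4 + p² + 6*p
u(A) = -A (u(A) = 0*A + A/(-1) = 0 + A*(-1) = 0 - A = -A)
V(r, X) = 16
(V(Q(-2), 2) + u(L(-5)))² = (16 - (-4 + (-5)² + 6*(-5)))² = (16 - (-4 + 25 - 30))² = (16 - 1*(-9))² = (16 + 9)² = 25² = 625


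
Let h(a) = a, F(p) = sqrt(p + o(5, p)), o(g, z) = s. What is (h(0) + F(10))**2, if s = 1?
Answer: 11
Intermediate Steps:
o(g, z) = 1
F(p) = sqrt(1 + p) (F(p) = sqrt(p + 1) = sqrt(1 + p))
(h(0) + F(10))**2 = (0 + sqrt(1 + 10))**2 = (0 + sqrt(11))**2 = (sqrt(11))**2 = 11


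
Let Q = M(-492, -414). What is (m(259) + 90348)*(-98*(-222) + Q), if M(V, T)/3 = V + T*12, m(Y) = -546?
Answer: 482775552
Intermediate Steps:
M(V, T) = 3*V + 36*T (M(V, T) = 3*(V + T*12) = 3*(V + 12*T) = 3*V + 36*T)
Q = -16380 (Q = 3*(-492) + 36*(-414) = -1476 - 14904 = -16380)
(m(259) + 90348)*(-98*(-222) + Q) = (-546 + 90348)*(-98*(-222) - 16380) = 89802*(21756 - 16380) = 89802*5376 = 482775552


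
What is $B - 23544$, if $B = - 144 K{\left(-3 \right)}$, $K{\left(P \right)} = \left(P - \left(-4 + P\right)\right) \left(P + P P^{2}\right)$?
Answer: $-6264$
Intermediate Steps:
$K{\left(P \right)} = 4 P + 4 P^{3}$ ($K{\left(P \right)} = 4 \left(P + P^{3}\right) = 4 P + 4 P^{3}$)
$B = 17280$ ($B = - 144 \cdot 4 \left(-3\right) \left(1 + \left(-3\right)^{2}\right) = - 144 \cdot 4 \left(-3\right) \left(1 + 9\right) = - 144 \cdot 4 \left(-3\right) 10 = \left(-144\right) \left(-120\right) = 17280$)
$B - 23544 = 17280 - 23544 = -6264$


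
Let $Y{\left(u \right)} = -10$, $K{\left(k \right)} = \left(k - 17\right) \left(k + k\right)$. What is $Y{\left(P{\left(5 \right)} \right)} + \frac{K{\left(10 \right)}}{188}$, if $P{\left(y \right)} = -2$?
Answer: $- \frac{505}{47} \approx -10.745$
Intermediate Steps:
$K{\left(k \right)} = 2 k \left(-17 + k\right)$ ($K{\left(k \right)} = \left(-17 + k\right) 2 k = 2 k \left(-17 + k\right)$)
$Y{\left(P{\left(5 \right)} \right)} + \frac{K{\left(10 \right)}}{188} = -10 + \frac{2 \cdot 10 \left(-17 + 10\right)}{188} = -10 + 2 \cdot 10 \left(-7\right) \frac{1}{188} = -10 - \frac{35}{47} = - \frac{505}{47}$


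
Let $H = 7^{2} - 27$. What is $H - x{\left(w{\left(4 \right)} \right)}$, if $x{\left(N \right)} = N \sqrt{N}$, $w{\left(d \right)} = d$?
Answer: $14$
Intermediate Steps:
$x{\left(N \right)} = N^{\frac{3}{2}}$
$H = 22$ ($H = 49 - 27 = 22$)
$H - x{\left(w{\left(4 \right)} \right)} = 22 - 4^{\frac{3}{2}} = 22 - 8 = 14$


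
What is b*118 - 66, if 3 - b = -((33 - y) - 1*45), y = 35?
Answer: -5258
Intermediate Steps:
b = -44 (b = 3 - (-1)*((33 - 1*35) - 1*45) = 3 - (-1)*((33 - 35) - 45) = 3 - (-1)*(-2 - 45) = 3 - (-1)*(-47) = 3 - 1*47 = 3 - 47 = -44)
b*118 - 66 = -44*118 - 66 = -5192 - 66 = -5258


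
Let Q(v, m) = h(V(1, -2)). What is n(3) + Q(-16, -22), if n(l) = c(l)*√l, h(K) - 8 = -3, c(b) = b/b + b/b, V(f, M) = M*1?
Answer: 5 + 2*√3 ≈ 8.4641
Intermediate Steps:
V(f, M) = M
c(b) = 2 (c(b) = 1 + 1 = 2)
h(K) = 5 (h(K) = 8 - 3 = 5)
Q(v, m) = 5
n(l) = 2*√l
n(3) + Q(-16, -22) = 2*√3 + 5 = 5 + 2*√3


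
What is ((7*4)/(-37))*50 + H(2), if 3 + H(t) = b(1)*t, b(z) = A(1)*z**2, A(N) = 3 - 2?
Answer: -1437/37 ≈ -38.838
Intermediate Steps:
A(N) = 1
b(z) = z**2 (b(z) = 1*z**2 = z**2)
H(t) = -3 + t (H(t) = -3 + 1**2*t = -3 + 1*t = -3 + t)
((7*4)/(-37))*50 + H(2) = ((7*4)/(-37))*50 + (-3 + 2) = (28*(-1/37))*50 - 1 = -28/37*50 - 1 = -1400/37 - 1 = -1437/37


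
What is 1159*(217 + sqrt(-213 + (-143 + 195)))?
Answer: 251503 + 1159*I*sqrt(161) ≈ 2.515e+5 + 14706.0*I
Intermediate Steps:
1159*(217 + sqrt(-213 + (-143 + 195))) = 1159*(217 + sqrt(-213 + 52)) = 1159*(217 + sqrt(-161)) = 1159*(217 + I*sqrt(161)) = 251503 + 1159*I*sqrt(161)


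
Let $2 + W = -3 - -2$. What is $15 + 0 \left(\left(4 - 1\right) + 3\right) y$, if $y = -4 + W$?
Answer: $15$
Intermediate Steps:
$W = -3$ ($W = -2 - 1 = -3$)
$y = -7$ ($y = -4 - 3 = -7$)
$15 + 0 \left(\left(4 - 1\right) + 3\right) y = 15 + 0 \left(\left(4 - 1\right) + 3\right) \left(-7\right) = 15 + 0 \left(3 + 3\right) \left(-7\right) = 15 + 0 \cdot 6 \left(-7\right) = 15 + 0 \left(-7\right) = 15 + 0 = 15$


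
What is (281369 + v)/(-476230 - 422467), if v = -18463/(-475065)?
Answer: -133668582448/426939490305 ≈ -0.31309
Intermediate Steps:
v = 18463/475065 (v = -18463*(-1/475065) = 18463/475065 ≈ 0.038864)
(281369 + v)/(-476230 - 422467) = (281369 + 18463/475065)/(-476230 - 422467) = (133668582448/475065)/(-898697) = (133668582448/475065)*(-1/898697) = -133668582448/426939490305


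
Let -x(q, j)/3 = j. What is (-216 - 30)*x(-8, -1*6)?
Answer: -4428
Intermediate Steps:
x(q, j) = -3*j
(-216 - 30)*x(-8, -1*6) = (-216 - 30)*(-(-3)*6) = -(-738)*(-6) = -246*18 = -4428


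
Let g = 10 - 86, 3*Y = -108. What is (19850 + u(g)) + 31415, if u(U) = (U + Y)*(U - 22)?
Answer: 62241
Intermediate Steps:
Y = -36 (Y = (1/3)*(-108) = -36)
g = -76
u(U) = (-36 + U)*(-22 + U) (u(U) = (U - 36)*(U - 22) = (-36 + U)*(-22 + U))
(19850 + u(g)) + 31415 = (19850 + (792 + (-76)**2 - 58*(-76))) + 31415 = (19850 + (792 + 5776 + 4408)) + 31415 = (19850 + 10976) + 31415 = 30826 + 31415 = 62241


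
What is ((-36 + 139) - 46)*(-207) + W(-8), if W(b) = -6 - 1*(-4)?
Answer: -11801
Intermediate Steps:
W(b) = -2 (W(b) = -6 + 4 = -2)
((-36 + 139) - 46)*(-207) + W(-8) = ((-36 + 139) - 46)*(-207) - 2 = (103 - 46)*(-207) - 2 = 57*(-207) - 2 = -11799 - 2 = -11801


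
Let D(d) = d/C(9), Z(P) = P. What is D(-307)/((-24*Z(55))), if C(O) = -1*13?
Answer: -307/17160 ≈ -0.017890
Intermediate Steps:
C(O) = -13
D(d) = -d/13 (D(d) = d/(-13) = d*(-1/13) = -d/13)
D(-307)/((-24*Z(55))) = (-1/13*(-307))/((-24*55)) = (307/13)/(-1320) = (307/13)*(-1/1320) = -307/17160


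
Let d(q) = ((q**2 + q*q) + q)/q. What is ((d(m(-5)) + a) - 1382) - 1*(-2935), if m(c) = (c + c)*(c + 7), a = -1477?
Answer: 37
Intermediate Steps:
m(c) = 2*c*(7 + c) (m(c) = (2*c)*(7 + c) = 2*c*(7 + c))
d(q) = (q + 2*q**2)/q (d(q) = ((q**2 + q**2) + q)/q = (2*q**2 + q)/q = (q + 2*q**2)/q)
((d(m(-5)) + a) - 1382) - 1*(-2935) = (((1 + 2*(2*(-5)*(7 - 5))) - 1477) - 1382) - 1*(-2935) = (((1 + 2*(2*(-5)*2)) - 1477) - 1382) + 2935 = (((1 + 2*(-20)) - 1477) - 1382) + 2935 = (((1 - 40) - 1477) - 1382) + 2935 = ((-39 - 1477) - 1382) + 2935 = (-1516 - 1382) + 2935 = -2898 + 2935 = 37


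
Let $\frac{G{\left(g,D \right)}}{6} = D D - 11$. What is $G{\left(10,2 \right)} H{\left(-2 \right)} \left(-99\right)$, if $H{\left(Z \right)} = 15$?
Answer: $62370$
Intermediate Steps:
$G{\left(g,D \right)} = -66 + 6 D^{2}$ ($G{\left(g,D \right)} = 6 \left(D D - 11\right) = 6 \left(D^{2} - 11\right) = 6 \left(-11 + D^{2}\right) = -66 + 6 D^{2}$)
$G{\left(10,2 \right)} H{\left(-2 \right)} \left(-99\right) = \left(-66 + 6 \cdot 2^{2}\right) 15 \left(-99\right) = \left(-66 + 6 \cdot 4\right) 15 \left(-99\right) = \left(-66 + 24\right) 15 \left(-99\right) = \left(-42\right) 15 \left(-99\right) = \left(-630\right) \left(-99\right) = 62370$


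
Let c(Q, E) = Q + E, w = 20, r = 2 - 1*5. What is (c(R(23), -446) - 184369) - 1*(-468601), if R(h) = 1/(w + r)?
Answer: 4824363/17 ≈ 2.8379e+5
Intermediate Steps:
r = -3 (r = 2 - 5 = -3)
R(h) = 1/17 (R(h) = 1/(20 - 3) = 1/17)
c(Q, E) = E + Q
(c(R(23), -446) - 184369) - 1*(-468601) = ((-446 + 1/17) - 184369) - 1*(-468601) = (-7581/17 - 184369) + 468601 = -3141854/17 + 468601 = 4824363/17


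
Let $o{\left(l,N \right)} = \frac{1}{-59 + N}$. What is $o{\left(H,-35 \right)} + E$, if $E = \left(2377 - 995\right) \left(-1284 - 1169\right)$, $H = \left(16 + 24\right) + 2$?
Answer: $- \frac{318664325}{94} \approx -3.39 \cdot 10^{6}$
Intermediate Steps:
$H = 42$ ($H = 40 + 2 = 42$)
$E = -3390046$ ($E = 1382 \left(-2453\right) = -3390046$)
$o{\left(H,-35 \right)} + E = \frac{1}{-59 - 35} - 3390046 = \frac{1}{-94} - 3390046 = - \frac{1}{94} - 3390046 = - \frac{318664325}{94}$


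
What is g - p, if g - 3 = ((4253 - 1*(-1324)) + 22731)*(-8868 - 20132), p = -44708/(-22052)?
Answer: -4525798110638/5513 ≈ -8.2093e+8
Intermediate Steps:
p = 11177/5513 (p = -44708*(-1/22052) = 11177/5513 ≈ 2.0274)
g = -820931997 (g = 3 + ((4253 - 1*(-1324)) + 22731)*(-8868 - 20132) = 3 + ((4253 + 1324) + 22731)*(-29000) = 3 + (5577 + 22731)*(-29000) = 3 + 28308*(-29000) = 3 - 820932000 = -820931997)
g - p = -820931997 - 1*11177/5513 = -820931997 - 11177/5513 = -4525798110638/5513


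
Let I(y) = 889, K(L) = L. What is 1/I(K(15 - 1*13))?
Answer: 1/889 ≈ 0.0011249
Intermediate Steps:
1/I(K(15 - 1*13)) = 1/889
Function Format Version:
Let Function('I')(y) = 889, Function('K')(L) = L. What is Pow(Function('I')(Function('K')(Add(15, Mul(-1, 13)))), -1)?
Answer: Rational(1, 889) ≈ 0.0011249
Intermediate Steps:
Pow(Function('I')(Function('K')(Add(15, Mul(-1, 13)))), -1) = Pow(889, -1) = Rational(1, 889)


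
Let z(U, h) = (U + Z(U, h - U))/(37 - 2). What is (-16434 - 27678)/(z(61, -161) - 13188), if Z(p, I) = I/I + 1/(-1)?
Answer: 1543920/461519 ≈ 3.3453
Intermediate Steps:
Z(p, I) = 0 (Z(p, I) = 1 + 1*(-1) = 1 - 1 = 0)
z(U, h) = U/35 (z(U, h) = (U + 0)/(37 - 2) = U/35)
(-16434 - 27678)/(z(61, -161) - 13188) = (-16434 - 27678)/((1/35)*61 - 13188) = -44112/(61/35 - 13188) = -44112/(-461519/35) = -44112*(-35/461519) = 1543920/461519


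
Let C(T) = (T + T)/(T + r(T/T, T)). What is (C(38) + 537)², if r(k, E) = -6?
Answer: 18619225/64 ≈ 2.9093e+5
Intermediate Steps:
C(T) = 2*T/(-6 + T) (C(T) = (T + T)/(T - 6) = (2*T)/(-6 + T) = 2*T/(-6 + T))
(C(38) + 537)² = (2*38/(-6 + 38) + 537)² = (2*38/32 + 537)² = (2*38*(1/32) + 537)² = (19/8 + 537)² = (4315/8)² = 18619225/64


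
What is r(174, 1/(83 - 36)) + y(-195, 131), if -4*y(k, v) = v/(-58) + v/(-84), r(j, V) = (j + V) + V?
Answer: 80143067/457968 ≈ 175.00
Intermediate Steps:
r(j, V) = j + 2*V (r(j, V) = (V + j) + V = j + 2*V)
y(k, v) = 71*v/9744 (y(k, v) = -(v/(-58) + v/(-84))/4 = -(v*(-1/58) + v*(-1/84))/4 = -(-v/58 - v/84)/4 = -(-71)*v/9744 = 71*v/9744)
r(174, 1/(83 - 36)) + y(-195, 131) = (174 + 2/(83 - 36)) + (71/9744)*131 = (174 + 2/47) + 9301/9744 = 8180/47 + 9301/9744 = 80143067/457968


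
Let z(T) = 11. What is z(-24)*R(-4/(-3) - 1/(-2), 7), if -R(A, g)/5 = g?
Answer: -385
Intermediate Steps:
R(A, g) = -5*g
z(-24)*R(-4/(-3) - 1/(-2), 7) = 11*(-5*7) = 11*(-35) = -385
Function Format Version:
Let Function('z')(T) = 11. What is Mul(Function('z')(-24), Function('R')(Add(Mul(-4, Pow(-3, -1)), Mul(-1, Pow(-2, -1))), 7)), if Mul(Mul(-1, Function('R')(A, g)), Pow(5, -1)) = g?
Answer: -385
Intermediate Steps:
Function('R')(A, g) = Mul(-5, g)
Mul(Function('z')(-24), Function('R')(Add(Mul(-4, Pow(-3, -1)), Mul(-1, Pow(-2, -1))), 7)) = Mul(11, Mul(-5, 7)) = Mul(11, -35) = -385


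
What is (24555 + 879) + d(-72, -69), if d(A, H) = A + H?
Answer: 25293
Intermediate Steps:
(24555 + 879) + d(-72, -69) = (24555 + 879) + (-72 - 69) = 25434 - 141 = 25293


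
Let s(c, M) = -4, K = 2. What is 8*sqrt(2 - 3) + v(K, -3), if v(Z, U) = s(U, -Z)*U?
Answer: 12 + 8*I ≈ 12.0 + 8.0*I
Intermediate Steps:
v(Z, U) = -4*U
8*sqrt(2 - 3) + v(K, -3) = 8*sqrt(2 - 3) - 4*(-3) = 8*sqrt(-1) + 12 = 8*I + 12 = 12 + 8*I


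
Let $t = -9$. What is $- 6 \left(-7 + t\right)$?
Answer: $96$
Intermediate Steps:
$- 6 \left(-7 + t\right) = - 6 \left(-7 - 9\right) = \left(-6\right) \left(-16\right) = 96$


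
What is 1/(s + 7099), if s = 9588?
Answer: 1/16687 ≈ 5.9927e-5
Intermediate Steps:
1/(s + 7099) = 1/(9588 + 7099) = 1/16687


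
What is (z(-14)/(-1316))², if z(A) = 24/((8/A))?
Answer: 9/8836 ≈ 0.0010186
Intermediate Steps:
z(A) = 3*A (z(A) = 24*(A/8) = 3*A)
(z(-14)/(-1316))² = ((3*(-14))/(-1316))² = (-42*(-1/1316))² = (3/94)² = 9/8836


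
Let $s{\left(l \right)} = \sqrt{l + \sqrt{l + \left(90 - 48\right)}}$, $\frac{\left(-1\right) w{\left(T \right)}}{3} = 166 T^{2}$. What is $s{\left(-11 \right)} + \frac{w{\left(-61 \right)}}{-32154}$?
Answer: $\frac{308843}{5359} + \sqrt{-11 + \sqrt{31}} \approx 57.631 + 2.3307 i$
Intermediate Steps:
$w{\left(T \right)} = - 498 T^{2}$ ($w{\left(T \right)} = - 3 \cdot 166 T^{2} = - 498 T^{2}$)
$s{\left(l \right)} = \sqrt{l + \sqrt{42 + l}}$ ($s{\left(l \right)} = \sqrt{l + \sqrt{l + 42}} = \sqrt{l + \sqrt{42 + l}}$)
$s{\left(-11 \right)} + \frac{w{\left(-61 \right)}}{-32154} = \sqrt{-11 + \sqrt{42 - 11}} + \frac{\left(-498\right) \left(-61\right)^{2}}{-32154} = \sqrt{-11 + \sqrt{31}} + \left(-498\right) 3721 \left(- \frac{1}{32154}\right) = \sqrt{-11 + \sqrt{31}} - - \frac{308843}{5359} = \sqrt{-11 + \sqrt{31}} + \frac{308843}{5359} = \frac{308843}{5359} + \sqrt{-11 + \sqrt{31}}$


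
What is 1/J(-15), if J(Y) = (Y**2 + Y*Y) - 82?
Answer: 1/368 ≈ 0.0027174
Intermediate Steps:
J(Y) = -82 + 2*Y**2 (J(Y) = (Y**2 + Y**2) - 82 = 2*Y**2 - 82 = -82 + 2*Y**2)
1/J(-15) = 1/(-82 + 2*(-15)**2) = 1/(-82 + 2*225) = 1/(-82 + 450) = 1/368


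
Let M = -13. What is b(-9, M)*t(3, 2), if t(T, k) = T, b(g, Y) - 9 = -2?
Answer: 21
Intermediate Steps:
b(g, Y) = 7 (b(g, Y) = 9 - 2 = 7)
b(-9, M)*t(3, 2) = 7*3 = 21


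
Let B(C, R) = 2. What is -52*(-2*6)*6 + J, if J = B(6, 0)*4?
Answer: 3752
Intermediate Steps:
J = 8 (J = 2*4 = 8)
-52*(-2*6)*6 + J = -52*(-2*6)*6 + 8 = -(-624)*6 + 8 = -52*(-72) + 8 = 3744 + 8 = 3752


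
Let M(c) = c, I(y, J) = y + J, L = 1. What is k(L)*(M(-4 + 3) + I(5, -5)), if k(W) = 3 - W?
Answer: -2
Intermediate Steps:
I(y, J) = J + y
k(L)*(M(-4 + 3) + I(5, -5)) = (3 - 1*1)*((-4 + 3) + (-5 + 5)) = (3 - 1)*(-1 + 0) = 2*(-1) = -2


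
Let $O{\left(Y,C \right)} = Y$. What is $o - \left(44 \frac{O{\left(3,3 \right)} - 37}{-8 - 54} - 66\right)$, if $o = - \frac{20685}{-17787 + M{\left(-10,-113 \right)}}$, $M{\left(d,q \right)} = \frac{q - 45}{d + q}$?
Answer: $\frac{2918432519}{67816933} \approx 43.034$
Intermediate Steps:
$M{\left(d,q \right)} = \frac{-45 + q}{d + q}$
$o = \frac{2544255}{2187643}$ ($o = - \frac{20685}{-17787 + \frac{-45 - 113}{-10 - 113}} = - \frac{20685}{-17787 + \frac{1}{-123} \left(-158\right)} = - \frac{20685}{-17787 - - \frac{158}{123}} = - \frac{20685}{-17787 + \frac{158}{123}} = - \frac{20685}{- \frac{2187643}{123}} = \left(-20685\right) \left(- \frac{123}{2187643}\right) = \frac{2544255}{2187643} \approx 1.163$)
$o - \left(44 \frac{O{\left(3,3 \right)} - 37}{-8 - 54} - 66\right) = \frac{2544255}{2187643} - \left(44 \frac{3 - 37}{-8 - 54} - 66\right) = \frac{2544255}{2187643} - \left(44 \left(- \frac{34}{-62}\right) - 66\right) = \frac{2544255}{2187643} - \left(44 \left(\left(-34\right) \left(- \frac{1}{62}\right)\right) - 66\right) = \frac{2544255}{2187643} - \left(44 \cdot \frac{17}{31} - 66\right) = \frac{2544255}{2187643} - \left(\frac{748}{31} - 66\right) = \frac{2544255}{2187643} - - \frac{1298}{31} = \frac{2544255}{2187643} + \frac{1298}{31} = \frac{2918432519}{67816933}$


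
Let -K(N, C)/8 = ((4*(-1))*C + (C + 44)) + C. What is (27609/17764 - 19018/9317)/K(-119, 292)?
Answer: -80602699/714991052160 ≈ -0.00011273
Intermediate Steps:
K(N, C) = -352 + 16*C (K(N, C) = -8*(((4*(-1))*C + (C + 44)) + C) = -8*((-4*C + (44 + C)) + C) = -8*((44 - 3*C) + C) = -8*(44 - 2*C) = -352 + 16*C)
(27609/17764 - 19018/9317)/K(-119, 292) = (27609/17764 - 19018/9317)/(-352 + 16*292) = (27609*(1/17764) - 19018*1/9317)/(-352 + 4672) = (27609/17764 - 19018/9317)/4320 = -80602699/165507188*1/4320 = -80602699/714991052160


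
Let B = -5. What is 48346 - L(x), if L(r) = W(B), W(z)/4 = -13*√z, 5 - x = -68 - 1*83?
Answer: 48346 + 52*I*√5 ≈ 48346.0 + 116.28*I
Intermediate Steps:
x = 156 (x = 5 - (-68 - 1*83) = 5 - (-68 - 83) = 5 - 1*(-151) = 5 + 151 = 156)
W(z) = -52*√z (W(z) = 4*(-13*√z) = -52*√z)
L(r) = -52*I*√5
48346 - L(x) = 48346 - (-52)*I*√5 = 48346 + 52*I*√5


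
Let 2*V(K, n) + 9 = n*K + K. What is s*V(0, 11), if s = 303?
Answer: -2727/2 ≈ -1363.5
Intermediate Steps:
V(K, n) = -9/2 + K/2 + K*n/2 (V(K, n) = -9/2 + (n*K + K)/2 = -9/2 + (K*n + K)/2 = -9/2 + (K + K*n)/2 = -9/2 + (K/2 + K*n/2) = -9/2 + K/2 + K*n/2)
s*V(0, 11) = 303*(-9/2 + (½)*0 + (½)*0*11) = 303*(-9/2 + 0 + 0) = 303*(-9/2) = -2727/2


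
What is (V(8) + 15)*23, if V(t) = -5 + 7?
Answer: 391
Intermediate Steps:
V(t) = 2
(V(8) + 15)*23 = (2 + 15)*23 = 17*23 = 391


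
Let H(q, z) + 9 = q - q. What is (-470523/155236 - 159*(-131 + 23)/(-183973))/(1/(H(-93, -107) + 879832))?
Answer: -78505938038916633/28559232628 ≈ -2.7489e+6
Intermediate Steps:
H(q, z) = -9 (H(q, z) = -9 + (q - q) = -9 + 0 = -9)
(-470523/155236 - 159*(-131 + 23)/(-183973))/(1/(H(-93, -107) + 879832)) = (-470523/155236 - 159*(-131 + 23)/(-183973))/(1/(-9 + 879832)) = (-470523*1/155236 - 159*(-108)*(-1/183973))/(1/879823) = (-470523/155236 + 17172*(-1/183973))/(1/879823) = (-470523/155236 - 17172/183973)*879823 = -89229240471/28559232628*879823 = -78505938038916633/28559232628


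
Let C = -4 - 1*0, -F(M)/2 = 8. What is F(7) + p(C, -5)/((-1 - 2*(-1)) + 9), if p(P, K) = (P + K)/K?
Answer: -791/50 ≈ -15.820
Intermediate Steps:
F(M) = -16 (F(M) = -2*8 = -16)
C = -4 (C = -4 + 0 = -4)
p(P, K) = (K + P)/K
F(7) + p(C, -5)/((-1 - 2*(-1)) + 9) = -16 + ((-5 - 4)/(-5))/((-1 - 2*(-1)) + 9) = -16 + (-1/5*(-9))/((-1 + 2) + 9) = -16 + (9/5)/(1 + 9) = -16 + (9/5)/10 = -16 + (1/10)*(9/5) = -16 + 9/50 = -791/50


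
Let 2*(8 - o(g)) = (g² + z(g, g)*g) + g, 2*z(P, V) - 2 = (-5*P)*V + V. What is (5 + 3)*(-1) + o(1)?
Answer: -½ ≈ -0.50000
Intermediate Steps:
z(P, V) = 1 + V/2 - 5*P*V/2 (z(P, V) = 1 + ((-5*P)*V + V)/2 = 1 + (-5*P*V + V)/2 = 1 + (V - 5*P*V)/2 = 1 + (V/2 - 5*P*V/2) = 1 + V/2 - 5*P*V/2)
o(g) = 8 - g/2 - g²/2 - g*(1 + g/2 - 5*g²/2)/2 (o(g) = 8 - ((g² + (1 + g/2 - 5*g*g/2)*g) + g)/2 = 8 - ((g² + (1 + g/2 - 5*g²/2)*g) + g)/2 = 8 - ((g² + g*(1 + g/2 - 5*g²/2)) + g)/2 = 8 - (g + g² + g*(1 + g/2 - 5*g²/2))/2 = 8 + (-g/2 - g²/2 - g*(1 + g/2 - 5*g²/2)/2) = 8 - g/2 - g²/2 - g*(1 + g/2 - 5*g²/2)/2)
(5 + 3)*(-1) + o(1) = (5 + 3)*(-1) + (8 - 1*1 - ¾*1² + (5/4)*1³) = 8*(-1) + (8 - 1 - ¾*1 + (5/4)*1) = -8 + (8 - 1 - ¾ + 5/4) = -8 + 15/2 = -½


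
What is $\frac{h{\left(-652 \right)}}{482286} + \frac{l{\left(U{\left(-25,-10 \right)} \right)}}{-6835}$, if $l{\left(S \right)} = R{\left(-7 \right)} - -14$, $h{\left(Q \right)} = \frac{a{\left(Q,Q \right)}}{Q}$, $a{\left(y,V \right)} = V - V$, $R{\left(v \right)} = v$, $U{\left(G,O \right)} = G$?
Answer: $- \frac{7}{6835} \approx -0.0010241$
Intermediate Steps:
$a{\left(y,V \right)} = 0$
$h{\left(Q \right)} = 0$ ($h{\left(Q \right)} = \frac{0}{Q} = 0$)
$l{\left(S \right)} = 7$ ($l{\left(S \right)} = -7 - -14 = -7 + 14 = 7$)
$\frac{h{\left(-652 \right)}}{482286} + \frac{l{\left(U{\left(-25,-10 \right)} \right)}}{-6835} = \frac{0}{482286} + \frac{7}{-6835} = 0 \cdot \frac{1}{482286} + 7 \left(- \frac{1}{6835}\right) = 0 - \frac{7}{6835} = - \frac{7}{6835}$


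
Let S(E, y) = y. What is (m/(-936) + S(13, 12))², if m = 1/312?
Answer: 12280700210689/85282689024 ≈ 144.00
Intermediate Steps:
m = 1/312 ≈ 0.0032051
(m/(-936) + S(13, 12))² = ((1/312)/(-936) + 12)² = ((1/312)*(-1/936) + 12)² = (-1/292032 + 12)² = (3504383/292032)² = 12280700210689/85282689024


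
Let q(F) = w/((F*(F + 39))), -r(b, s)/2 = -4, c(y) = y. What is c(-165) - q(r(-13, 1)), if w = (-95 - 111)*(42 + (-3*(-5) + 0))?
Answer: -25149/188 ≈ -133.77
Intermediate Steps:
w = -11742 (w = -206*(42 + (15 + 0)) = -206*(42 + 15) = -206*57 = -11742)
r(b, s) = 8 (r(b, s) = -2*(-4) = 8)
q(F) = -11742/(F*(39 + F)) (q(F) = -11742*1/(F*(F + 39)) = -11742*1/(F*(39 + F)) = -11742/(F*(39 + F)))
c(-165) - q(r(-13, 1)) = -165 - (-11742)/(8*(39 + 8)) = -165 - (-11742)/(8*47) = -165 - 1*(-5871/188) = -165 + 5871/188 = -25149/188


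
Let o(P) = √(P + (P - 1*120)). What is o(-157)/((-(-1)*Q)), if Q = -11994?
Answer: -I*√434/11994 ≈ -0.0017369*I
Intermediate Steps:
o(P) = √(-120 + 2*P) (o(P) = √(P + (P - 120)) = √(P + (-120 + P)) = √(-120 + 2*P))
o(-157)/((-(-1)*Q)) = √(-120 + 2*(-157))/((-(-1)*(-11994))) = √(-120 - 314)/((-1*11994)) = √(-434)/(-11994) = (I*√434)*(-1/11994) = -I*√434/11994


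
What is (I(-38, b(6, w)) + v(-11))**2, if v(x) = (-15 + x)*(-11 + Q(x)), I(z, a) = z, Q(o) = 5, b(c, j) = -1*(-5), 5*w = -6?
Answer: 13924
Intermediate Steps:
w = -6/5 (w = (1/5)*(-6) = -6/5 ≈ -1.2000)
b(c, j) = 5
v(x) = 90 - 6*x (v(x) = (-15 + x)*(-11 + 5) = (-15 + x)*(-6) = 90 - 6*x)
(I(-38, b(6, w)) + v(-11))**2 = (-38 + (90 - 6*(-11)))**2 = (-38 + (90 + 66))**2 = (-38 + 156)**2 = 118**2 = 13924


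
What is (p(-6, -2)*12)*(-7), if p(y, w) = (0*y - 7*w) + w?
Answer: -1008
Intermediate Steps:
p(y, w) = -6*w (p(y, w) = (0 - 7*w) + w = -7*w + w = -6*w)
(p(-6, -2)*12)*(-7) = (-6*(-2)*12)*(-7) = (12*12)*(-7) = 144*(-7) = -1008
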